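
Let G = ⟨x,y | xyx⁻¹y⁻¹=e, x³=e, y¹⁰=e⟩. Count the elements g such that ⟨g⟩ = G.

G is cyclic of order 30. An element generates G iff its order is 30, and a cyclic group of order 30 has exactly φ(30) = 8 such elements.

Answer: 8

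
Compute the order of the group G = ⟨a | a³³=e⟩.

G is generated by a single element, so G is cyclic. The relator gives a³³ = e and no smaller power is forced to be e, so the 33 powers {a, e, a², a³, a⁴, a⁵, a⁶, a⁷, a⁸, a⁹, a²², a²³, a²¹, a²⁰, a²⁴, a²⁵, a²⁶, a²⁷, a²⁸, a²⁹, a³², a³¹, a³⁰, a¹², a¹³, a¹¹, a¹⁰, a¹⁴, a¹⁵, a¹⁶, a¹⁷, a¹⁸, a¹⁹} are distinct. Hence |G| = 33.

Answer: 33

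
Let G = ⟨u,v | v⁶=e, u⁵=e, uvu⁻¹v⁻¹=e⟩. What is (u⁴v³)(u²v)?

Compute (u⁴v³) · (u²v) by multiplying left to right and reducing via the relations at each step:
  (u⁴v³) · u² = uv³
  (uv³) · v = uv⁴

Answer: uv⁴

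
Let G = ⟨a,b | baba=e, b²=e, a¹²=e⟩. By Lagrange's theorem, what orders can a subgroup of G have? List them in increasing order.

|G| = 24 = 2³ · 3. By Lagrange's theorem the order of any subgroup divides 24; the divisors of 24 are 1, 2, 3, 4, 6, 8, 12, 24.

Answer: 1, 2, 3, 4, 6, 8, 12, 24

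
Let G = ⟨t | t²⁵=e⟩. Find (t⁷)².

Compute successive powers of (t⁷), reducing at each step:
  (t⁷)²: (t⁷) · t⁷ = t¹⁴

Answer: t¹⁴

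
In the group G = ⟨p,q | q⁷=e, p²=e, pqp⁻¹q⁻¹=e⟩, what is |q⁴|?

Compute successive powers until reaching e:
  (q⁴)¹ = q⁴, (q⁴)² = q, (q⁴)³ = q⁵, (q⁴)⁴ = q², (q⁴)⁵ = q⁶, (q⁴)⁶ = q³, (q⁴)⁷ = e.
The smallest positive k with (q⁴)ᵏ = e is 7.

Answer: 7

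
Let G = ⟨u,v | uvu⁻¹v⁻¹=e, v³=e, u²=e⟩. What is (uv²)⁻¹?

The order of (uv²) is 6 (smallest k with (uv²)ᵏ = e), so (uv²)⁻¹ = (uv²)⁵ = uv.
Check: (uv²) · (uv) → (uv²) · u = v²;   (v²) · v = e, giving e as required.

Answer: uv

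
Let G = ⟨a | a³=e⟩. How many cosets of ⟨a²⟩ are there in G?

First find ord(a²) by computing successive powers:
  (a²)¹ = a², (a²)² = a, (a²)³ = e.
So |⟨a²⟩| = ord(a²) = 3. With |G| = 3, by Lagrange [G : ⟨a²⟩] = 3/3 = 1.

Answer: 1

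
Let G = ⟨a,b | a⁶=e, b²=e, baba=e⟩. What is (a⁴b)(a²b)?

Compute (a⁴b) · (a²b) by multiplying left to right and reducing via the relations at each step:
  (a⁴b) · a² = a²b
  (a²b) · b = a²

Answer: a²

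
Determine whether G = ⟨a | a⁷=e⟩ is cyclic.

|G| = 7. The element a has order 7 (its powers give 7 distinct elements), so ⟨a⟩ = G and G is cyclic.

Answer: Yes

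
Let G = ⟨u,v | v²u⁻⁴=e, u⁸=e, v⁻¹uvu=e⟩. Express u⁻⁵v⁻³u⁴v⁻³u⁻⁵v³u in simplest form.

Multiply left to right, reducing at each step:
  (u³) · v⁻³ = u³v
  (u³v) · u⁴ = u³v⁻¹
  (u³v⁻¹) · v⁻³ = u³
  (u³) · u⁻⁵ = u⁶
  (u⁶) · v³ = u²v
  (u²v) · u = uv

Answer: uv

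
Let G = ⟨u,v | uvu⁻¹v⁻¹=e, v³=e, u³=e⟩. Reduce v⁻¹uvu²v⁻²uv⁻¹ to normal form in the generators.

Multiply left to right, reducing at each step:
  (v²) · u = uv²
  (uv²) · v = u
  u · u² = e
  e · v⁻² = v
  v · u = uv
  (uv) · v⁻¹ = u

Answer: u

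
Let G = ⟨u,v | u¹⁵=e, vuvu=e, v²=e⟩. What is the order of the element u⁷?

Compute successive powers until reaching e:
  (u⁷)¹ = u⁷, (u⁷)² = u¹⁴, (u⁷)³ = u⁶, (u⁷)⁴ = u¹³, (u⁷)⁵ = u⁵, (u⁷)⁶ = u¹², (u⁷)⁷ = u⁴, (u⁷)⁸ = u¹¹, (u⁷)⁹ = u³, (u⁷)¹⁰ = u¹⁰, (u⁷)¹¹ = u², (u⁷)¹² = u⁹, (u⁷)¹³ = u, (u⁷)¹⁴ = u⁸, (u⁷)¹⁵ = e.
The smallest positive k with (u⁷)ᵏ = e is 15.

Answer: 15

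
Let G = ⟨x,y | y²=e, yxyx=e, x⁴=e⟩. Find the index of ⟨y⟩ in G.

First find ord(y) by computing successive powers:
  y¹ = y, y² = e.
So |⟨y⟩| = ord(y) = 2. With |G| = 8, by Lagrange [G : ⟨y⟩] = 8/2 = 4.

Answer: 4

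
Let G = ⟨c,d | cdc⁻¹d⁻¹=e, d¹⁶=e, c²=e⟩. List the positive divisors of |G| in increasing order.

|G| = 32 = 2⁵. By Lagrange's theorem the order of any subgroup divides 32; the divisors of 32 are 1, 2, 4, 8, 16, 32.

Answer: 1, 2, 4, 8, 16, 32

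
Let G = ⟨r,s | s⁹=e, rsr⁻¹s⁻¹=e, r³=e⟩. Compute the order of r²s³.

Compute successive powers until reaching e:
  (r²s³)¹ = r²s³, (r²s³)² = rs⁶, (r²s³)³ = e.
The smallest positive k with (r²s³)ᵏ = e is 3.

Answer: 3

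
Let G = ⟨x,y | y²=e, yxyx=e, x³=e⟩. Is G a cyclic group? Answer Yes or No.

Every cyclic group is abelian. But x·y = xy while y·x = x²y, so x·y ≠ y·x and G is not abelian. Hence G is not cyclic.

Answer: No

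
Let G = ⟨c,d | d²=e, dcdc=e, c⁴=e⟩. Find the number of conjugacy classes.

The conjugacy classes (representative and size) are:
  [e] (size 1), [c] (size 2), [c²] (size 1), [c²d] (size 2), [c³d] (size 2).
Class equation: 1 + 2 + 1 + 2 + 2 = 8 = |G|. So G has 5 conjugacy classes.

Answer: 5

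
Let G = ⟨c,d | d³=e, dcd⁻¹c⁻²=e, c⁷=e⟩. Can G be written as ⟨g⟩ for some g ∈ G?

Every cyclic group is abelian. But c·d = cd while d·c = c²d, so c·d ≠ d·c and G is not abelian. Hence G is not cyclic.

Answer: No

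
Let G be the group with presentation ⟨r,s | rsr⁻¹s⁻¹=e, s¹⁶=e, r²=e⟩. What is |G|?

Enumerate words in the generators, reducing via the relations: the distinct elements are
  {e, r, s, rs, s², s³, s⁴, s⁵, s⁶, s⁷, s⁸, s⁹, rs², rs³, rs⁴, rs⁵, rs⁶, rs⁷, rs⁸, rs⁹, s¹², s¹³, s¹¹, s¹⁰, s¹⁴, s¹⁵, rs¹², rs¹³, rs¹¹, rs¹⁰, rs¹⁴, rs¹⁵}.
No further products give new elements, so |G| = 32.

Answer: 32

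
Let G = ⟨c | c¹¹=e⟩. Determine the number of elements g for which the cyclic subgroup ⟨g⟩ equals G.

G is cyclic of order 11. An element generates G iff its order is 11, and a cyclic group of order 11 has exactly φ(11) = 10 such elements.

Answer: 10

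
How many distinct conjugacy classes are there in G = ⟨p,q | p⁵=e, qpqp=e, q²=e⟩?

The conjugacy classes (representative and size) are:
  [e] (size 1), [p] (size 2), [p²] (size 2), [q] (size 5).
Class equation: 1 + 2 + 2 + 5 = 10 = |G|. So G has 4 conjugacy classes.

Answer: 4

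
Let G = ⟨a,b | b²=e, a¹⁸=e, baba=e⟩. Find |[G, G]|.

G' = [G, G] is generated by all commutators. The generator-pair commutators are: [a, b] = a².
The subgroup they normally generate is {e, a², a⁴, a⁶, a⁸, a¹⁰, a¹², a¹⁴, a¹⁶}, of order 9.
Check: |G/G'| = 36/9 = 4 is the order of the abelianisation.

Answer: 9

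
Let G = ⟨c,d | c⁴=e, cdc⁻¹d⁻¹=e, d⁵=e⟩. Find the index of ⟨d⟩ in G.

First find ord(d) by computing successive powers:
  d¹ = d, d² = d², d³ = d³, d⁴ = d⁴, d⁵ = e.
So |⟨d⟩| = ord(d) = 5. With |G| = 20, by Lagrange [G : ⟨d⟩] = 20/5 = 4.

Answer: 4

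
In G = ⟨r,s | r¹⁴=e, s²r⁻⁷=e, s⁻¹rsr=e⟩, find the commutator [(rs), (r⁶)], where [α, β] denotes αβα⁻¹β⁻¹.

[(rs), (r⁶)] = (rs)·(r⁶)·(rs)⁻¹·(r⁶)⁻¹.
  (rs) · (r⁶) = r²s⁻¹
  (r²s⁻¹) · (rs⁻¹) = r⁸
  (r⁸) · (r⁸) = r²

Answer: r²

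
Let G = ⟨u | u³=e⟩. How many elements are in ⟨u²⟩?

|⟨u²⟩| equals the order of u². Compute successive powers until reaching e:
  (u²)¹ = u², (u²)² = u, (u²)³ = e.
The smallest positive k with (u²)ᵏ = e is 3, so |⟨u²⟩| = 3.

Answer: 3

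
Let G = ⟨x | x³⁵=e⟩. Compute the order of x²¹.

Compute successive powers until reaching e:
  (x²¹)¹ = x²¹, (x²¹)² = x⁷, (x²¹)³ = x²⁸, (x²¹)⁴ = x¹⁴, (x²¹)⁵ = e.
The smallest positive k with (x²¹)ᵏ = e is 5.

Answer: 5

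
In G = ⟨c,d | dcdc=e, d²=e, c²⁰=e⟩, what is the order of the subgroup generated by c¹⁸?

|⟨c¹⁸⟩| equals the order of c¹⁸. Compute successive powers until reaching e:
  (c¹⁸)¹ = c¹⁸, (c¹⁸)² = c¹⁶, (c¹⁸)³ = c¹⁴, (c¹⁸)⁴ = c¹², (c¹⁸)⁵ = c¹⁰, (c¹⁸)⁶ = c⁸, (c¹⁸)⁷ = c⁶, (c¹⁸)⁸ = c⁴, (c¹⁸)⁹ = c², (c¹⁸)¹⁰ = e.
The smallest positive k with (c¹⁸)ᵏ = e is 10, so |⟨c¹⁸⟩| = 10.

Answer: 10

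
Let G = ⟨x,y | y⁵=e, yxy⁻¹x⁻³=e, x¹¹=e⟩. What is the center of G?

An element z ∈ Z(G) iff z commutes with every generator.
For example e is central: e·x = x = x·e; e·y = y = y·e.
Whereas x ∉ Z(G) since x·y = xy ≠ x³y = y·x.
Checking each of the 55 elements this way gives Z(G) = {e}, of order 1.

Answer: {e}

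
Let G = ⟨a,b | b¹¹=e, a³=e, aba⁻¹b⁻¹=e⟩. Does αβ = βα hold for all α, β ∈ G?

Each pair of generators commutes: a·b = ab = b·a. Since the generators pairwise commute, every element of G commutes with every other, so G is abelian.

Answer: Yes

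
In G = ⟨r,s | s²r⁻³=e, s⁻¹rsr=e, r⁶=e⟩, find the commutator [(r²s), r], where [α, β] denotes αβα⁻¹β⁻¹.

[(r²s), r] = (r²s)·r·(r²s)⁻¹·r⁻¹.
  (r²s) · r = rs
  (rs) · (r²s⁻¹) = r⁵
  (r⁵) · (r⁵) = r⁴

Answer: r⁴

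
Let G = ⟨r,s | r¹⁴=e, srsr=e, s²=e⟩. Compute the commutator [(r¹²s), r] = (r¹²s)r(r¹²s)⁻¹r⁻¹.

[(r¹²s), r] = (r¹²s)·r·(r¹²s)⁻¹·r⁻¹.
  (r¹²s) · r = r¹¹s
  (r¹¹s) · (r¹²s) = r¹³
  (r¹³) · (r¹³) = r¹²

Answer: r¹²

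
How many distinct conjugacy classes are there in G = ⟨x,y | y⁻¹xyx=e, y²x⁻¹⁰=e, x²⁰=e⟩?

The conjugacy classes (representative and size) are:
  [e] (size 1), [x] (size 2), [x²] (size 2), [x³] (size 2), [x⁴] (size 2), [x⁵] (size 2), [x¹⁴] (size 2), [x⁷] (size 2), [x⁸] (size 2), [x¹¹] (size 2), [x¹⁰] (size 1), [x²y⁻¹] (size 10), [x⁹y] (size 10).
Class equation: 1 + 2 + 2 + 2 + 2 + 2 + 2 + 2 + 2 + 2 + 1 + 10 + 10 = 40 = |G|. So G has 13 conjugacy classes.

Answer: 13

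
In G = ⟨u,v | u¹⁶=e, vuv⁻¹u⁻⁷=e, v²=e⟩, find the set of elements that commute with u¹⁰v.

⟨u¹⁰v⟩ ⊆ C_G(u¹⁰v) since powers of u¹⁰v commute with u¹⁰v; so |C_G(u¹⁰v)| ≥ |⟨u¹⁰v⟩| = 2.
By orbit–stabilizer, |C_G(u¹⁰v)| = |G| / |conj. class of u¹⁰v| = 32 / 8 = 4.
The 4 elements commuting with u¹⁰v are {e, u⁸, u²v, u¹⁰v}.

Answer: {e, u⁸, u²v, u¹⁰v}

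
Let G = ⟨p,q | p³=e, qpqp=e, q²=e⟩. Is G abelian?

p·q = pq but q·p = p²q, so p·q ≠ q·p and G is not abelian.

Answer: No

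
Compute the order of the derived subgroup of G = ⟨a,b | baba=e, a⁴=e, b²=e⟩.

G' = [G, G] is generated by all commutators. The generator-pair commutators are: [a, b] = a².
The subgroup they normally generate is {e, a²}, of order 2.
Check: |G/G'| = 8/2 = 4 is the order of the abelianisation.

Answer: 2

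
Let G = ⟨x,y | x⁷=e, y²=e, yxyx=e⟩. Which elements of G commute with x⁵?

⟨x⁵⟩ ⊆ C_G(x⁵) since powers of x⁵ commute with x⁵; so |C_G(x⁵)| ≥ |⟨x⁵⟩| = 7.
By orbit–stabilizer, |C_G(x⁵)| = |G| / |conj. class of x⁵| = 14 / 2 = 7.
The 7 elements commuting with x⁵ are {e, x, x², x³, x⁴, x⁵, x⁶}.

Answer: {e, x, x², x³, x⁴, x⁵, x⁶}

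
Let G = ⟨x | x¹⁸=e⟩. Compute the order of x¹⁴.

Compute successive powers until reaching e:
  (x¹⁴)¹ = x¹⁴, (x¹⁴)² = x¹⁰, (x¹⁴)³ = x⁶, (x¹⁴)⁴ = x², (x¹⁴)⁵ = x¹⁶, (x¹⁴)⁶ = x¹², (x¹⁴)⁷ = x⁸, (x¹⁴)⁸ = x⁴, (x¹⁴)⁹ = e.
The smallest positive k with (x¹⁴)ᵏ = e is 9.

Answer: 9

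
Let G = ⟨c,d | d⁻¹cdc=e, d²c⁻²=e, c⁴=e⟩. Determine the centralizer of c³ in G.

⟨c³⟩ ⊆ C_G(c³) since powers of c³ commute with c³; so |C_G(c³)| ≥ |⟨c³⟩| = 4.
By orbit–stabilizer, |C_G(c³)| = |G| / |conj. class of c³| = 8 / 2 = 4.
The 4 elements commuting with c³ are {e, c, c², c³}.

Answer: {e, c, c², c³}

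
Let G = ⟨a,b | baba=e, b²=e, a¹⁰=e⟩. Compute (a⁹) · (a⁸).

Compute (a⁹) · (a⁸) by multiplying left to right and reducing via the relations at each step:
  (a⁹) · a⁸ = a⁷

Answer: a⁷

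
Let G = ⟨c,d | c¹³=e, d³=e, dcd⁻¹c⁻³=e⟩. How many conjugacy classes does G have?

The conjugacy classes (representative and size) are:
  [e] (size 1), [c] (size 3), [c⁵] (size 3), [c¹⁰] (size 3), [c⁸] (size 3), [c¹⁰d] (size 13), [c⁷d²] (size 13).
Class equation: 1 + 3 + 3 + 3 + 3 + 13 + 13 = 39 = |G|. So G has 7 conjugacy classes.

Answer: 7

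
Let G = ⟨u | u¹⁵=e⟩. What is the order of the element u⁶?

Compute successive powers until reaching e:
  (u⁶)¹ = u⁶, (u⁶)² = u¹², (u⁶)³ = u³, (u⁶)⁴ = u⁹, (u⁶)⁵ = e.
The smallest positive k with (u⁶)ᵏ = e is 5.

Answer: 5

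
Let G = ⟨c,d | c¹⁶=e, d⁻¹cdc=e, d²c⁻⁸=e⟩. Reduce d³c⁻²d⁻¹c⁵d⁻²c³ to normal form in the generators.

Multiply left to right, reducing at each step:
  (d⁻¹) · c⁻² = c²d⁻¹
  (c²d⁻¹) · d⁻¹ = c¹⁰
  (c¹⁰) · c⁵ = c¹⁵
  (c¹⁵) · d⁻² = c⁷
  (c⁷) · c³ = c¹⁰

Answer: c¹⁰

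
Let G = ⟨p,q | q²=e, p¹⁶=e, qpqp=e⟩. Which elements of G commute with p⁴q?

⟨p⁴q⟩ ⊆ C_G(p⁴q) since powers of p⁴q commute with p⁴q; so |C_G(p⁴q)| ≥ |⟨p⁴q⟩| = 2.
By orbit–stabilizer, |C_G(p⁴q)| = |G| / |conj. class of p⁴q| = 32 / 8 = 4.
The 4 elements commuting with p⁴q are {e, p⁸, p⁴q, p¹²q}.

Answer: {e, p⁸, p⁴q, p¹²q}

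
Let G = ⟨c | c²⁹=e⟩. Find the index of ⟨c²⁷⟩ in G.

First find ord(c²⁷) by computing successive powers:
  (c²⁷)¹ = c²⁷, (c²⁷)² = c²⁵, (c²⁷)³ = c²³, (c²⁷)⁴ = c²¹, (c²⁷)⁵ = c¹⁹, (c²⁷)⁶ = c¹⁷, (c²⁷)⁷ = c¹⁵, (c²⁷)⁸ = c¹³, (c²⁷)⁹ = c¹¹, (c²⁷)¹⁰ = c⁹, (c²⁷)¹¹ = c⁷, (c²⁷)¹² = c⁵, (c²⁷)¹³ = c³, (c²⁷)¹⁴ = c, (c²⁷)¹⁵ = c²⁸, (c²⁷)¹⁶ = c²⁶, (c²⁷)¹⁷ = c²⁴, (c²⁷)¹⁸ = c²², (c²⁷)¹⁹ = c²⁰, (c²⁷)²⁰ = c¹⁸, (c²⁷)²¹ = c¹⁶, (c²⁷)²² = c¹⁴, (c²⁷)²³ = c¹², (c²⁷)²⁴ = c¹⁰, (c²⁷)²⁵ = c⁸, (c²⁷)²⁶ = c⁶, (c²⁷)²⁷ = c⁴, (c²⁷)²⁸ = c², (c²⁷)²⁹ = e.
So |⟨c²⁷⟩| = ord(c²⁷) = 29. With |G| = 29, by Lagrange [G : ⟨c²⁷⟩] = 29/29 = 1.

Answer: 1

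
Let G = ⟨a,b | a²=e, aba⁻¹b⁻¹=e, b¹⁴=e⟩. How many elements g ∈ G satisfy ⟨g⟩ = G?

⟨g⟩ = G would require ord(g) = |G| = 28, but the maximum element order in G is 14 < 28. So G is not cyclic and no single element generates it: the count is 0.

Answer: 0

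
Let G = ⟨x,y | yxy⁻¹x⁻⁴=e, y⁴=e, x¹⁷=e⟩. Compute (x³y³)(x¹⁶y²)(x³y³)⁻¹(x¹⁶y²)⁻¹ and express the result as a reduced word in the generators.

[(x³y³), (x¹⁶y²)] = (x³y³)·(x¹⁶y²)·(x³y³)⁻¹·(x¹⁶y²)⁻¹.
  (x³y³) · (x¹⁶y²) = x⁷y
  (x⁷y) · (x⁵y) = x¹⁰y²
  (x¹⁰y²) · (x¹⁶y²) = x¹¹

Answer: x¹¹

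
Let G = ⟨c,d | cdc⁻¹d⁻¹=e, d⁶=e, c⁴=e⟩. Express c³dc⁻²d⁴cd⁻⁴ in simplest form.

Multiply left to right, reducing at each step:
  (c³) · d = c³d
  (c³d) · c⁻² = cd
  (cd) · d⁴ = cd⁵
  (cd⁵) · c = c²d⁵
  (c²d⁵) · d⁻⁴ = c²d

Answer: c²d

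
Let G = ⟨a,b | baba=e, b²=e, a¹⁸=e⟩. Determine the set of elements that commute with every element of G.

An element z ∈ Z(G) iff z commutes with every generator.
For example a⁹ is central: (a⁹)·a = a¹⁰ = a·(a⁹); (a⁹)·b = a⁹b = b·(a⁹).
Whereas a ∉ Z(G) since a·b = ab ≠ a¹⁷b = b·a.
Checking each of the 36 elements this way gives Z(G) = {e, a⁹}, of order 2.

Answer: {e, a⁹}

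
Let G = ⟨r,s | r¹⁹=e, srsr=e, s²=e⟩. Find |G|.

Enumerate words in the generators, reducing via the relations: the distinct elements are
  {e, r, s, rs, r², r³, r⁴, r⁵, r⁶, r⁷, r⁸, r⁹, r²s, r³s, r¹², r¹³, r¹¹, r¹⁰, r¹⁴, r¹⁵, r¹⁶, r¹⁷, r¹⁸, r⁴s, r⁵s, r⁶s, r⁷s, r⁸s, r⁹s, r¹²s, r¹³s, r¹¹s, r¹⁰s, r¹⁴s, r¹⁵s, r¹⁶s, r¹⁷s, r¹⁸s}.
No further products give new elements, so |G| = 38.

Answer: 38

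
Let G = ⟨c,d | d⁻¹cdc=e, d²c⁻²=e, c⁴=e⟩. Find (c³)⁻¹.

The order of (c³) is 4 (smallest k with (c³)ᵏ = e), so (c³)⁻¹ = (c³)³ = c.
Check: (c³) · c → (c³) · c = e, giving e as required.

Answer: c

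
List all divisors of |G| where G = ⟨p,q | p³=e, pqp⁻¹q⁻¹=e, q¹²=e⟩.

|G| = 36 = 2² · 3². By Lagrange's theorem the order of any subgroup divides 36; the divisors of 36 are 1, 2, 3, 4, 6, 9, 12, 18, 36.

Answer: 1, 2, 3, 4, 6, 9, 12, 18, 36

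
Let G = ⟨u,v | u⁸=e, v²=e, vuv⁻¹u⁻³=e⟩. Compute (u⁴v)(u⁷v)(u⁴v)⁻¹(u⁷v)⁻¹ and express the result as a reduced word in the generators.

[(u⁴v), (u⁷v)] = (u⁴v)·(u⁷v)·(u⁴v)⁻¹·(u⁷v)⁻¹.
  (u⁴v) · (u⁷v) = u
  u · (u⁴v) = u⁵v
  (u⁵v) · (u³v) = u⁶

Answer: u⁶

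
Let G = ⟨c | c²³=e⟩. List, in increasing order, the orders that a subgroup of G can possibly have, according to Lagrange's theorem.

|G| = 23 = 23. By Lagrange's theorem the order of any subgroup divides 23; the divisors of 23 are 1, 23.

Answer: 1, 23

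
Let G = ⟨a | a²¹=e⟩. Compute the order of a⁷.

Compute successive powers until reaching e:
  (a⁷)¹ = a⁷, (a⁷)² = a¹⁴, (a⁷)³ = e.
The smallest positive k with (a⁷)ᵏ = e is 3.

Answer: 3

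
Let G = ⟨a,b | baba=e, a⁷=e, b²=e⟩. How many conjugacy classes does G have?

The conjugacy classes (representative and size) are:
  [e] (size 1), [a⁶] (size 2), [a⁵] (size 2), [a⁴] (size 2), [ab] (size 7).
Class equation: 1 + 2 + 2 + 2 + 7 = 14 = |G|. So G has 5 conjugacy classes.

Answer: 5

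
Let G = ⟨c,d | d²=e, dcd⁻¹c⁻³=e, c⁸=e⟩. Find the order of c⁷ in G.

Compute successive powers until reaching e:
  (c⁷)¹ = c⁷, (c⁷)² = c⁶, (c⁷)³ = c⁵, (c⁷)⁴ = c⁴, (c⁷)⁵ = c³, (c⁷)⁶ = c², (c⁷)⁷ = c, (c⁷)⁸ = e.
The smallest positive k with (c⁷)ᵏ = e is 8.

Answer: 8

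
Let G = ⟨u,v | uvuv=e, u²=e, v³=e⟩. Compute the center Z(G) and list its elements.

An element z ∈ Z(G) iff z commutes with every generator.
For example e is central: e·u = u = u·e; e·v = v = v·e.
Whereas u ∉ Z(G) since u·v = uv ≠ uv² = v·u.
Checking each of the 6 elements this way gives Z(G) = {e}, of order 1.

Answer: {e}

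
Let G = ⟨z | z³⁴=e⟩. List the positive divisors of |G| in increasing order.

|G| = 34 = 2 · 17. By Lagrange's theorem the order of any subgroup divides 34; the divisors of 34 are 1, 2, 17, 34.

Answer: 1, 2, 17, 34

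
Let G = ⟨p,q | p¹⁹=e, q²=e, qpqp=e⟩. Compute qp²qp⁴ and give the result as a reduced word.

Multiply left to right, reducing at each step:
  q · p² = p¹⁷q
  (p¹⁷q) · q = p¹⁷
  (p¹⁷) · p⁴ = p²

Answer: p²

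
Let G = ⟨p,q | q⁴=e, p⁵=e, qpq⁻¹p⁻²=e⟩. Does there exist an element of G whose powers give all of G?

Every cyclic group is abelian. But p·q = pq while q·p = p²q, so p·q ≠ q·p and G is not abelian. Hence G is not cyclic.

Answer: No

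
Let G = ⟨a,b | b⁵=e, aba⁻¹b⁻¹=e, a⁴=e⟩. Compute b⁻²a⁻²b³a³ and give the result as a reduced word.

Multiply left to right, reducing at each step:
  (b³) · a⁻² = a²b³
  (a²b³) · b³ = a²b
  (a²b) · a³ = ab

Answer: ab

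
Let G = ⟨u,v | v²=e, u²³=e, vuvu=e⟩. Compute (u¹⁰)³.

Compute successive powers of (u¹⁰), reducing at each step:
  (u¹⁰)²: (u¹⁰) · u¹⁰ = u²⁰
  (u¹⁰)³: (u²⁰) · u¹⁰ = u⁷

Answer: u⁷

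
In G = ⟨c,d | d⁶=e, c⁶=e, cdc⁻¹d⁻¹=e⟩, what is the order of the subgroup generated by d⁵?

|⟨d⁵⟩| equals the order of d⁵. Compute successive powers until reaching e:
  (d⁵)¹ = d⁵, (d⁵)² = d⁴, (d⁵)³ = d³, (d⁵)⁴ = d², (d⁵)⁵ = d, (d⁵)⁶ = e.
The smallest positive k with (d⁵)ᵏ = e is 6, so |⟨d⁵⟩| = 6.

Answer: 6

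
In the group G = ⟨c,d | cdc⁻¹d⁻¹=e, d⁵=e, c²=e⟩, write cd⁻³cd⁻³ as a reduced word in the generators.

Multiply left to right, reducing at each step:
  c · d⁻³ = cd²
  (cd²) · c = d²
  (d²) · d⁻³ = d⁴

Answer: d⁴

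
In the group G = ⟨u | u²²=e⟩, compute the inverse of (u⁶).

The order of (u⁶) is 11 (smallest k with (u⁶)ᵏ = e), so (u⁶)⁻¹ = (u⁶)¹⁰ = u¹⁶.
Check: (u⁶) · (u¹⁶) → (u⁶) · u¹⁶ = e, giving e as required.

Answer: u¹⁶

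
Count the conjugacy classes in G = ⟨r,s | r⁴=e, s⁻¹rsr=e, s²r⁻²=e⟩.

The conjugacy classes (representative and size) are:
  [e] (size 1), [r³] (size 2), [r²] (size 1), [s⁻¹] (size 2), [rs⁻¹] (size 2).
Class equation: 1 + 2 + 1 + 2 + 2 = 8 = |G|. So G has 5 conjugacy classes.

Answer: 5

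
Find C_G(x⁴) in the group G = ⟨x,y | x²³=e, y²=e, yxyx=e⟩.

⟨x⁴⟩ ⊆ C_G(x⁴) since powers of x⁴ commute with x⁴; so |C_G(x⁴)| ≥ |⟨x⁴⟩| = 23.
By orbit–stabilizer, |C_G(x⁴)| = |G| / |conj. class of x⁴| = 46 / 2 = 23.
The 23 elements commuting with x⁴ are {e, x, x², x³, x⁴, x⁵, x⁶, x⁷, x⁸, x⁹, x¹⁰, x¹¹, x¹², x¹³, x¹⁴, x¹⁵, x¹⁶, x¹⁷, x¹⁸, x¹⁹, x²⁰, x²¹, x²²}.

Answer: {e, x, x², x³, x⁴, x⁵, x⁶, x⁷, x⁸, x⁹, x¹⁰, x¹¹, x¹², x¹³, x¹⁴, x¹⁵, x¹⁶, x¹⁷, x¹⁸, x¹⁹, x²⁰, x²¹, x²²}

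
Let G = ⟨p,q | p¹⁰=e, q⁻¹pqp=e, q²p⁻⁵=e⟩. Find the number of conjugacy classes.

The conjugacy classes (representative and size) are:
  [e] (size 1), [p] (size 2), [p⁸] (size 2), [p⁷] (size 2), [p⁴] (size 2), [p⁵] (size 1), [p⁴q] (size 5), [p²q⁻¹] (size 5).
Class equation: 1 + 2 + 2 + 2 + 2 + 1 + 5 + 5 = 20 = |G|. So G has 8 conjugacy classes.

Answer: 8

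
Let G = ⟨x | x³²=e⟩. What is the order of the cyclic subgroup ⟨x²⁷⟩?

|⟨x²⁷⟩| equals the order of x²⁷. Compute successive powers until reaching e:
  (x²⁷)¹ = x²⁷, (x²⁷)² = x²², (x²⁷)³ = x¹⁷, (x²⁷)⁴ = x¹², (x²⁷)⁵ = x⁷, (x²⁷)⁶ = x², (x²⁷)⁷ = x²⁹, (x²⁷)⁸ = x²⁴, (x²⁷)⁹ = x¹⁹, (x²⁷)¹⁰ = x¹⁴, (x²⁷)¹¹ = x⁹, (x²⁷)¹² = x⁴, (x²⁷)¹³ = x³¹, (x²⁷)¹⁴ = x²⁶, (x²⁷)¹⁵ = x²¹, (x²⁷)¹⁶ = x¹⁶, (x²⁷)¹⁷ = x¹¹, (x²⁷)¹⁸ = x⁶, (x²⁷)¹⁹ = x, (x²⁷)²⁰ = x²⁸, (x²⁷)²¹ = x²³, (x²⁷)²² = x¹⁸, (x²⁷)²³ = x¹³, (x²⁷)²⁴ = x⁸, (x²⁷)²⁵ = x³, (x²⁷)²⁶ = x³⁰, (x²⁷)²⁷ = x²⁵, (x²⁷)²⁸ = x²⁰, (x²⁷)²⁹ = x¹⁵, (x²⁷)³⁰ = x¹⁰, (x²⁷)³¹ = x⁵, (x²⁷)³² = e.
The smallest positive k with (x²⁷)ᵏ = e is 32, so |⟨x²⁷⟩| = 32.

Answer: 32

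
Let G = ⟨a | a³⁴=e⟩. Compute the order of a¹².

Compute successive powers until reaching e:
  (a¹²)¹ = a¹², (a¹²)² = a²⁴, (a¹²)³ = a², (a¹²)⁴ = a¹⁴, (a¹²)⁵ = a²⁶, (a¹²)⁶ = a⁴, (a¹²)⁷ = a¹⁶, (a¹²)⁸ = a²⁸, (a¹²)⁹ = a⁶, (a¹²)¹⁰ = a¹⁸, (a¹²)¹¹ = a³⁰, (a¹²)¹² = a⁸, (a¹²)¹³ = a²⁰, (a¹²)¹⁴ = a³², (a¹²)¹⁵ = a¹⁰, (a¹²)¹⁶ = a²², (a¹²)¹⁷ = e.
The smallest positive k with (a¹²)ᵏ = e is 17.

Answer: 17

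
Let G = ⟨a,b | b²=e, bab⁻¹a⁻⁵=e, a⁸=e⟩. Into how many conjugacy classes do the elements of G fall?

The conjugacy classes (representative and size) are:
  [e] (size 1), [a⁵] (size 2), [a²] (size 1), [a⁷] (size 2), [a⁴] (size 1), [a⁶] (size 1), [b] (size 2), [a⁵b] (size 2), [a²b] (size 2), [a³b] (size 2).
Class equation: 1 + 2 + 1 + 2 + 1 + 1 + 2 + 2 + 2 + 2 = 16 = |G|. So G has 10 conjugacy classes.

Answer: 10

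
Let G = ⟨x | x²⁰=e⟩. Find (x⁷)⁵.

Compute successive powers of (x⁷), reducing at each step:
  (x⁷)²: (x⁷) · x⁷ = x¹⁴
  (x⁷)³: (x¹⁴) · x⁷ = x
  (x⁷)⁴: x · x⁷ = x⁸
  (x⁷)⁵: (x⁸) · x⁷ = x¹⁵

Answer: x¹⁵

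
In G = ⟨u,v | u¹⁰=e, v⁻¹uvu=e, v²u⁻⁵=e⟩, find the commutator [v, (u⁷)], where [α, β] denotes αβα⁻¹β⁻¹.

[v, (u⁷)] = v·(u⁷)·v⁻¹·(u⁷)⁻¹.
  v · (u⁷) = u³v
  (u³v) · (v⁻¹) = u³
  (u³) · (u³) = u⁶

Answer: u⁶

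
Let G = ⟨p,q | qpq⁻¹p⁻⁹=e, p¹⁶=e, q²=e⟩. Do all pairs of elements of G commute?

p·q = pq but q·p = p⁹q, so p·q ≠ q·p and G is not abelian.

Answer: No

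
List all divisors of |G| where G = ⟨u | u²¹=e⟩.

|G| = 21 = 3 · 7. By Lagrange's theorem the order of any subgroup divides 21; the divisors of 21 are 1, 3, 7, 21.

Answer: 1, 3, 7, 21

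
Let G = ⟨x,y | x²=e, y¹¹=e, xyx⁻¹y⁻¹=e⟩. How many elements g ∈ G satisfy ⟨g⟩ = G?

G is cyclic of order 22. An element generates G iff its order is 22, and a cyclic group of order 22 has exactly φ(22) = 10 such elements.

Answer: 10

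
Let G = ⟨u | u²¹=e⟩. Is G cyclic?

|G| = 21. The element u has order 21 (its powers give 21 distinct elements), so ⟨u⟩ = G and G is cyclic.

Answer: Yes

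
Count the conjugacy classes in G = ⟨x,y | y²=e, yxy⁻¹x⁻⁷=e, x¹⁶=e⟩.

The conjugacy classes (representative and size) are:
  [e] (size 1), [x] (size 2), [x¹⁴] (size 2), [x³] (size 2), [x⁴] (size 2), [x¹⁰] (size 2), [x⁸] (size 1), [x⁹] (size 2), [x¹¹] (size 2), [x¹⁰y] (size 8), [xy] (size 8).
Class equation: 1 + 2 + 2 + 2 + 2 + 2 + 1 + 2 + 2 + 8 + 8 = 32 = |G|. So G has 11 conjugacy classes.

Answer: 11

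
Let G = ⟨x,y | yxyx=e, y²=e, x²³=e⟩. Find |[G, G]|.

G' = [G, G] is generated by all commutators. The generator-pair commutators are: [x, y] = x².
The subgroup they normally generate is {e, x, x², x³, x⁴, x⁵, x⁶, x⁷, x⁸, x⁹, x¹⁰, x¹¹, x¹², x¹³, x¹⁴, x¹⁵, x¹⁶, x¹⁷, x¹⁸, x¹⁹, x²⁰, x²¹, x²²}, of order 23.
Check: |G/G'| = 46/23 = 2 is the order of the abelianisation.

Answer: 23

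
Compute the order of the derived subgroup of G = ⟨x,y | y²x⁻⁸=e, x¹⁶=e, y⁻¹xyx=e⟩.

G' = [G, G] is generated by all commutators. The generator-pair commutators are: [x, y] = x².
The subgroup they normally generate is {e, x², x⁴, x⁶, x⁸, x¹⁰, x¹², x¹⁴}, of order 8.
Check: |G/G'| = 32/8 = 4 is the order of the abelianisation.

Answer: 8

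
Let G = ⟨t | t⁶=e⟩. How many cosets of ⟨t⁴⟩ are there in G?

First find ord(t⁴) by computing successive powers:
  (t⁴)¹ = t⁴, (t⁴)² = t², (t⁴)³ = e.
So |⟨t⁴⟩| = ord(t⁴) = 3. With |G| = 6, by Lagrange [G : ⟨t⁴⟩] = 6/3 = 2.

Answer: 2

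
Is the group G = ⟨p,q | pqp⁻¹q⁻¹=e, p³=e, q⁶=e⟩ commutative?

Each pair of generators commutes: p·q = pq = q·p. Since the generators pairwise commute, every element of G commutes with every other, so G is abelian.

Answer: Yes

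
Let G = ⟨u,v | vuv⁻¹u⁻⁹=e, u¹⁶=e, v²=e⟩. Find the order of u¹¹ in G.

Compute successive powers until reaching e:
  (u¹¹)¹ = u¹¹, (u¹¹)² = u⁶, (u¹¹)³ = u, (u¹¹)⁴ = u¹², (u¹¹)⁵ = u⁷, (u¹¹)⁶ = u², (u¹¹)⁷ = u¹³, (u¹¹)⁸ = u⁸, (u¹¹)⁹ = u³, (u¹¹)¹⁰ = u¹⁴, (u¹¹)¹¹ = u⁹, (u¹¹)¹² = u⁴, (u¹¹)¹³ = u¹⁵, (u¹¹)¹⁴ = u¹⁰, (u¹¹)¹⁵ = u⁵, (u¹¹)¹⁶ = e.
The smallest positive k with (u¹¹)ᵏ = e is 16.

Answer: 16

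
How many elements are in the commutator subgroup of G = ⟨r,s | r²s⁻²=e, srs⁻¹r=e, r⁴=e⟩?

G' = [G, G] is generated by all commutators. The generator-pair commutators are: [r, s] = r².
The subgroup they normally generate is {e, r²}, of order 2.
Check: |G/G'| = 8/2 = 4 is the order of the abelianisation.

Answer: 2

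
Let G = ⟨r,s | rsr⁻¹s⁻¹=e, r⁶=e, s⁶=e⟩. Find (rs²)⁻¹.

The order of (rs²) is 6 (smallest k with (rs²)ᵏ = e), so (rs²)⁻¹ = (rs²)⁵ = r⁵s⁴.
Check: (rs²) · (r⁵s⁴) → (rs²) · r⁵ = s²;   (s²) · s⁴ = e, giving e as required.

Answer: r⁵s⁴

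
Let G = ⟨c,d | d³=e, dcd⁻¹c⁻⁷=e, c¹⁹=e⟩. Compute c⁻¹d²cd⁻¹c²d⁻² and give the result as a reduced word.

Multiply left to right, reducing at each step:
  (c¹⁸) · d² = c¹⁸d²
  (c¹⁸d²) · c = c¹⁰d²
  (c¹⁰d²) · d⁻¹ = c¹⁰d
  (c¹⁰d) · c² = c⁵d
  (c⁵d) · d⁻² = c⁵d²

Answer: c⁵d²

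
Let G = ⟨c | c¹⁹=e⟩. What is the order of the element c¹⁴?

Compute successive powers until reaching e:
  (c¹⁴)¹ = c¹⁴, (c¹⁴)² = c⁹, (c¹⁴)³ = c⁴, (c¹⁴)⁴ = c¹⁸, (c¹⁴)⁵ = c¹³, (c¹⁴)⁶ = c⁸, (c¹⁴)⁷ = c³, (c¹⁴)⁸ = c¹⁷, (c¹⁴)⁹ = c¹², (c¹⁴)¹⁰ = c⁷, (c¹⁴)¹¹ = c², (c¹⁴)¹² = c¹⁶, (c¹⁴)¹³ = c¹¹, (c¹⁴)¹⁴ = c⁶, (c¹⁴)¹⁵ = c, (c¹⁴)¹⁶ = c¹⁵, (c¹⁴)¹⁷ = c¹⁰, (c¹⁴)¹⁸ = c⁵, (c¹⁴)¹⁹ = e.
The smallest positive k with (c¹⁴)ᵏ = e is 19.

Answer: 19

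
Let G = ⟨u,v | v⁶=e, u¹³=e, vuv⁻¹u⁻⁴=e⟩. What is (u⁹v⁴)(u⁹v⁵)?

Compute (u⁹v⁴) · (u⁹v⁵) by multiplying left to right and reducing via the relations at each step:
  (u⁹v⁴) · u⁹ = u¹²v⁴
  (u¹²v⁴) · v⁵ = u¹²v³

Answer: u¹²v³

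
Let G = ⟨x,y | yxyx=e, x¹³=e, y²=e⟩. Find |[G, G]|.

G' = [G, G] is generated by all commutators. The generator-pair commutators are: [x, y] = x².
The subgroup they normally generate is {e, x, x², x³, x⁴, x⁵, x⁶, x⁷, x⁸, x⁹, x¹⁰, x¹¹, x¹²}, of order 13.
Check: |G/G'| = 26/13 = 2 is the order of the abelianisation.

Answer: 13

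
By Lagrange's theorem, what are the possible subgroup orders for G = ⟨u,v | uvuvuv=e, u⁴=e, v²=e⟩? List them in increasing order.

|G| = 24 = 2³ · 3. By Lagrange's theorem the order of any subgroup divides 24; the divisors of 24 are 1, 2, 3, 4, 6, 8, 12, 24.

Answer: 1, 2, 3, 4, 6, 8, 12, 24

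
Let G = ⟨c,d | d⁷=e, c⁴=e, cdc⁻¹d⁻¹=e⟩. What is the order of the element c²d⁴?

Compute successive powers until reaching e:
  (c²d⁴)¹ = c²d⁴, (c²d⁴)² = d, (c²d⁴)³ = c²d⁵, (c²d⁴)⁴ = d², (c²d⁴)⁵ = c²d⁶, (c²d⁴)⁶ = d³, (c²d⁴)⁷ = c², (c²d⁴)⁸ = d⁴, (c²d⁴)⁹ = c²d, (c²d⁴)¹⁰ = d⁵, (c²d⁴)¹¹ = c²d², (c²d⁴)¹² = d⁶, (c²d⁴)¹³ = c²d³, (c²d⁴)¹⁴ = e.
The smallest positive k with (c²d⁴)ᵏ = e is 14.

Answer: 14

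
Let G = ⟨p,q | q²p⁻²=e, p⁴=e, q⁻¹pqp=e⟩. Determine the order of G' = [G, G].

G' = [G, G] is generated by all commutators. The generator-pair commutators are: [p, q] = p².
The subgroup they normally generate is {e, p²}, of order 2.
Check: |G/G'| = 8/2 = 4 is the order of the abelianisation.

Answer: 2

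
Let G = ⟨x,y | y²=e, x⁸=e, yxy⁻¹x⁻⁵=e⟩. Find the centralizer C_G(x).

⟨x⟩ ⊆ C_G(x) since powers of x commute with x; so |C_G(x)| ≥ |⟨x⟩| = 8.
By orbit–stabilizer, |C_G(x)| = |G| / |conj. class of x| = 16 / 2 = 8.
The 8 elements commuting with x are {e, x, x², x³, x⁴, x⁵, x⁶, x⁷}.

Answer: {e, x, x², x³, x⁴, x⁵, x⁶, x⁷}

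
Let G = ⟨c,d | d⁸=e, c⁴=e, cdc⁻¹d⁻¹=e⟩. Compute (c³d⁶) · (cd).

Compute (c³d⁶) · (cd) by multiplying left to right and reducing via the relations at each step:
  (c³d⁶) · c = d⁶
  (d⁶) · d = d⁷

Answer: d⁷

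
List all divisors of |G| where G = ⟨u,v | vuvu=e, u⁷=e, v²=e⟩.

|G| = 14 = 2 · 7. By Lagrange's theorem the order of any subgroup divides 14; the divisors of 14 are 1, 2, 7, 14.

Answer: 1, 2, 7, 14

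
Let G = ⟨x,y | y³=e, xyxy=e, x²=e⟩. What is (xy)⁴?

Compute successive powers of (xy), reducing at each step:
  (xy)²: (xy) · x = y²;   (y²) · y = e
  (xy)³: e · x = x;   x · y = xy
  (xy)⁴: (xy) · x = y²;   (y²) · y = e

Answer: e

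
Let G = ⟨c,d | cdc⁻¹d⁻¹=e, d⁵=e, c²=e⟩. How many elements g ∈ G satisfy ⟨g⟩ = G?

G is cyclic of order 10. An element generates G iff its order is 10, and a cyclic group of order 10 has exactly φ(10) = 4 such elements.

Answer: 4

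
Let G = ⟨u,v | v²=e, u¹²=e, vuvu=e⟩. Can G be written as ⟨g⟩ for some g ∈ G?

Every cyclic group is abelian. But u·v = uv while v·u = u¹¹v, so u·v ≠ v·u and G is not abelian. Hence G is not cyclic.

Answer: No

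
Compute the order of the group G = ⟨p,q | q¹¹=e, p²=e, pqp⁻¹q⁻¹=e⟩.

Enumerate words in the generators, reducing via the relations: the distinct elements are
  {e, p, q, pq, q², q³, q⁴, q⁵, q⁶, q⁷, q⁸, q⁹, pq², pq³, pq⁴, pq⁵, pq⁶, pq⁷, pq⁸, pq⁹, q¹⁰, pq¹⁰}.
No further products give new elements, so |G| = 22.

Answer: 22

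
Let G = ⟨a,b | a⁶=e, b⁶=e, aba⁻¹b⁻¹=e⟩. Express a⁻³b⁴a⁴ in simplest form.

Multiply left to right, reducing at each step:
  (a³) · b⁴ = a³b⁴
  (a³b⁴) · a⁴ = ab⁴

Answer: ab⁴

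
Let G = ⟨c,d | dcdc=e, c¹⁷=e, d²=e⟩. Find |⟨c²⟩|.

|⟨c²⟩| equals the order of c². Compute successive powers until reaching e:
  (c²)¹ = c², (c²)² = c⁴, (c²)³ = c⁶, (c²)⁴ = c⁸, (c²)⁵ = c¹⁰, (c²)⁶ = c¹², (c²)⁷ = c¹⁴, (c²)⁸ = c¹⁶, (c²)⁹ = c, (c²)¹⁰ = c³, (c²)¹¹ = c⁵, (c²)¹² = c⁷, (c²)¹³ = c⁹, (c²)¹⁴ = c¹¹, (c²)¹⁵ = c¹³, (c²)¹⁶ = c¹⁵, (c²)¹⁷ = e.
The smallest positive k with (c²)ᵏ = e is 17, so |⟨c²⟩| = 17.

Answer: 17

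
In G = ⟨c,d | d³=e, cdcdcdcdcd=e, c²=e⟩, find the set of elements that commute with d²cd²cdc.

⟨d²cd²cdc⟩ ⊆ C_G(d²cd²cdc) since powers of d²cd²cdc commute with d²cd²cdc; so |C_G(d²cd²cdc)| ≥ |⟨d²cd²cdc⟩| = 3.
By orbit–stabilizer, |C_G(d²cd²cdc)| = |G| / |conj. class of d²cd²cdc| = 60 / 20 = 3.
The 3 elements commuting with d²cd²cdc are {e, cd²cdcd, d²cd²cdc}.

Answer: {e, cd²cdcd, d²cd²cdc}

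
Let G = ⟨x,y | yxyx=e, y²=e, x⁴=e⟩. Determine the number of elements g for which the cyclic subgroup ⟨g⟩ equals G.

⟨g⟩ = G would require ord(g) = |G| = 8, but the maximum element order in G is 4 < 8. So G is not cyclic and no single element generates it: the count is 0.

Answer: 0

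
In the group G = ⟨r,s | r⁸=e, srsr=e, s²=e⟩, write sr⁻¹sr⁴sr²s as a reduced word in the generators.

Multiply left to right, reducing at each step:
  s · r⁻¹ = rs
  (rs) · s = r
  r · r⁴ = r⁵
  (r⁵) · s = r⁵s
  (r⁵s) · r² = r³s
  (r³s) · s = r³

Answer: r³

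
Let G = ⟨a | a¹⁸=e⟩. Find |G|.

G is generated by a single element, so G is cyclic. The relator gives a¹⁸ = e and no smaller power is forced to be e, so the 18 powers {a, e, a², a³, a⁴, a⁵, a⁶, a⁷, a⁸, a⁹, a¹², a¹³, a¹¹, a¹⁰, a¹⁴, a¹⁵, a¹⁶, a¹⁷} are distinct. Hence |G| = 18.

Answer: 18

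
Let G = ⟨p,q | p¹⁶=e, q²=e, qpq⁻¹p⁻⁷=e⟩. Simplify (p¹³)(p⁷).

Compute (p¹³) · (p⁷) by multiplying left to right and reducing via the relations at each step:
  (p¹³) · p⁷ = p⁴

Answer: p⁴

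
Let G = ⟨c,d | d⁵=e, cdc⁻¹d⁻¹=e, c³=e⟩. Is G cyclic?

|G| = 15. The element cd has order 15 (its powers give 15 distinct elements), so ⟨cd⟩ = G and G is cyclic.

Answer: Yes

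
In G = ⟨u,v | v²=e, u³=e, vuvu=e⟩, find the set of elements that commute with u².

⟨u²⟩ ⊆ C_G(u²) since powers of u² commute with u²; so |C_G(u²)| ≥ |⟨u²⟩| = 3.
By orbit–stabilizer, |C_G(u²)| = |G| / |conj. class of u²| = 6 / 2 = 3.
The 3 elements commuting with u² are {e, u, u²}.

Answer: {e, u, u²}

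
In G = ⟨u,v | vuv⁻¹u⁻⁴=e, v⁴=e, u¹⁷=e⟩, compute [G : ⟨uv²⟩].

First find ord(uv²) by computing successive powers:
  (uv²)¹ = uv², (uv²)² = e.
So |⟨uv²⟩| = ord(uv²) = 2. With |G| = 68, by Lagrange [G : ⟨uv²⟩] = 68/2 = 34.

Answer: 34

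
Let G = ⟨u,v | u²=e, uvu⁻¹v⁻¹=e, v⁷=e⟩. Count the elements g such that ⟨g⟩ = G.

G is cyclic of order 14. An element generates G iff its order is 14, and a cyclic group of order 14 has exactly φ(14) = 6 such elements.

Answer: 6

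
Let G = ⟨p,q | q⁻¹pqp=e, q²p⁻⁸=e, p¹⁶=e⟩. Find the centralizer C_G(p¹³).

⟨p¹³⟩ ⊆ C_G(p¹³) since powers of p¹³ commute with p¹³; so |C_G(p¹³)| ≥ |⟨p¹³⟩| = 16.
By orbit–stabilizer, |C_G(p¹³)| = |G| / |conj. class of p¹³| = 32 / 2 = 16.
The 16 elements commuting with p¹³ are {e, p, p², p³, p⁴, p⁵, p⁶, p⁷, p⁸, p⁹, p¹⁰, p¹¹, p¹², p¹³, p¹⁴, p¹⁵}.

Answer: {e, p, p², p³, p⁴, p⁵, p⁶, p⁷, p⁸, p⁹, p¹⁰, p¹¹, p¹², p¹³, p¹⁴, p¹⁵}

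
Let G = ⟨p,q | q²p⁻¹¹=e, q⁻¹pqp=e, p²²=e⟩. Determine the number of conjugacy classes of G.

The conjugacy classes (representative and size) are:
  [e] (size 1), [p²¹] (size 2), [p²] (size 2), [p³] (size 2), [p¹⁸] (size 2), [p¹⁷] (size 2), [p⁶] (size 2), [p⁷] (size 2), [p⁸] (size 2), [p¹³] (size 2), [p¹²] (size 2), [p¹¹] (size 1), [p¹⁰q] (size 11), [p⁷q] (size 11).
Class equation: 1 + 2 + 2 + 2 + 2 + 2 + 2 + 2 + 2 + 2 + 2 + 1 + 11 + 11 = 44 = |G|. So G has 14 conjugacy classes.

Answer: 14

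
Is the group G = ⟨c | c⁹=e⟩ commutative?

G has a single generator, so G is cyclic and hence abelian.

Answer: Yes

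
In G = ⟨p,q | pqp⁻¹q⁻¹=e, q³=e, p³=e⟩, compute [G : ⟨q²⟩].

First find ord(q²) by computing successive powers:
  (q²)¹ = q², (q²)² = q, (q²)³ = e.
So |⟨q²⟩| = ord(q²) = 3. With |G| = 9, by Lagrange [G : ⟨q²⟩] = 9/3 = 3.

Answer: 3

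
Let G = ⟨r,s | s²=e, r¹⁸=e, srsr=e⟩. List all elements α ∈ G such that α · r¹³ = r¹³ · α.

⟨r¹³⟩ ⊆ C_G(r¹³) since powers of r¹³ commute with r¹³; so |C_G(r¹³)| ≥ |⟨r¹³⟩| = 18.
By orbit–stabilizer, |C_G(r¹³)| = |G| / |conj. class of r¹³| = 36 / 2 = 18.
The 18 elements commuting with r¹³ are {e, r, r², r³, r⁴, r⁵, r⁶, r⁷, r⁸, r⁹, r¹⁰, r¹¹, r¹², r¹³, r¹⁴, r¹⁵, r¹⁶, r¹⁷}.

Answer: {e, r, r², r³, r⁴, r⁵, r⁶, r⁷, r⁸, r⁹, r¹⁰, r¹¹, r¹², r¹³, r¹⁴, r¹⁵, r¹⁶, r¹⁷}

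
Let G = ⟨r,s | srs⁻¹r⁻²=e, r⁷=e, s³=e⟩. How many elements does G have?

Enumerate words in the generators, reducing via the relations: the distinct elements are
  {e, r, s, rs, r², r³, r⁴, r⁵, r⁶, s², rs², r²s, r³s, r⁴s, r⁵s, r⁶s, r²s², r³s², r⁴s², r⁵s², r⁶s²}.
No further products give new elements, so |G| = 21.

Answer: 21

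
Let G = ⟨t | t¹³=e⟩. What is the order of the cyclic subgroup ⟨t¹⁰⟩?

|⟨t¹⁰⟩| equals the order of t¹⁰. Compute successive powers until reaching e:
  (t¹⁰)¹ = t¹⁰, (t¹⁰)² = t⁷, (t¹⁰)³ = t⁴, (t¹⁰)⁴ = t, (t¹⁰)⁵ = t¹¹, (t¹⁰)⁶ = t⁸, (t¹⁰)⁷ = t⁵, (t¹⁰)⁸ = t², (t¹⁰)⁹ = t¹², (t¹⁰)¹⁰ = t⁹, (t¹⁰)¹¹ = t⁶, (t¹⁰)¹² = t³, (t¹⁰)¹³ = e.
The smallest positive k with (t¹⁰)ᵏ = e is 13, so |⟨t¹⁰⟩| = 13.

Answer: 13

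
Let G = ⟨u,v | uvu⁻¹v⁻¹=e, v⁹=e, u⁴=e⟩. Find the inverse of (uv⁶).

The order of (uv⁶) is 12 (smallest k with (uv⁶)ᵏ = e), so (uv⁶)⁻¹ = (uv⁶)¹¹ = u³v³.
Check: (uv⁶) · (u³v³) → (uv⁶) · u³ = v⁶;   (v⁶) · v³ = e, giving e as required.

Answer: u³v³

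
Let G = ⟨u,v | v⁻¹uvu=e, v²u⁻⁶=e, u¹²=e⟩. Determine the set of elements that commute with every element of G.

An element z ∈ Z(G) iff z commutes with every generator.
For example u⁶ is central: (u⁶)·u = u⁷ = u·(u⁶); (u⁶)·v = v⁻¹ = v·(u⁶).
Whereas u ∉ Z(G) since u·v = uv ≠ u⁵v⁻¹ = v·u.
Checking each of the 24 elements this way gives Z(G) = {e, u⁶}, of order 2.

Answer: {e, u⁶}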